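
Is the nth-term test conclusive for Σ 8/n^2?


lim(n→∞) 8/n^2 = 0
lim aₙ = 0 → nth-term test is INCONCLUSIVE
(Need other tests; this is actually a convergent p-series with p=2 > 1)

Inconclusive (lim aₙ = 0; need another test)


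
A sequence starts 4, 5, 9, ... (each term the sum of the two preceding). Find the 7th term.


Computing iteratively: 4, 5, 9, 14, 23, 37, 60
a_7 = 60

a_7 = 60


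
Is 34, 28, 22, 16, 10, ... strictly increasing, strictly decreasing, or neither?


Differences: -6, -6, -6, -6
All differences < 0 → strictly DECREASING

Monotonically decreasing


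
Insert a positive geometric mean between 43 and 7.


GM = √(43×7) = √301 = 17.3494

GM = 17.3494


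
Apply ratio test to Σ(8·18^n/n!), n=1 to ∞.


aₙ = 8·18^n/n!
a_{n+1}/aₙ = 18^(n+1)/(n+1)! × n!/18^n  (constant 8 cancels)
= 18/(n+1)
L = lim(n→∞) 18/(n+1) = 0
L < 1 → series CONVERGES

Converges (ratio test: L = 0 < 1)


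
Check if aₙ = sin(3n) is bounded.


For all n, -1 ≤ sin(3n) ≤ 1, so -1 ≤ sin(3n) ≤ 1
Lower bound: -1, Upper bound: 1
The sequence IS bounded

Bounded (-1 ≤ aₙ ≤ 1)


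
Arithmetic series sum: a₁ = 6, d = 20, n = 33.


aₙ = 6 + (33-1)×20 = 646
Sₙ = n(a₁+aₙ)/2 = 33×(6+646)/2
= 33×652/2 = 10758

S_33 = 10758


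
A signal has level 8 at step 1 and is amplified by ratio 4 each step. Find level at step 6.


aₙ = a₁·r^(n-1)
= 8×4^5
= 8×1024
= 8192

a_6 = 8192


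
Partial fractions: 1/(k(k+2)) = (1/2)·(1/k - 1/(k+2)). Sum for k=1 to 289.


1/(k(k+2)) = (1/2)·(1/k - 1/(k+2)) (partial fractions)
Telescoping: Σ = (1/2)·(1 + 1/2 - 1/290 - 1/291) = 31501/42195

Sum = 31501/42195


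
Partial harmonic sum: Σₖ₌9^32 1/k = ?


Σₖ₌9^32 1/k = 1/9 + 1/10 + 1/11 + ... + 1/32
= 193592897936819/144403552893600
≈ 1.3406

Sum = 193592897936819/144403552893600 ≈ 1.3406


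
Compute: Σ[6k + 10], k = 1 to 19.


Σ(6k+10) = 6·Σk + 10·n
= 6·190 + 10·19
= 1140 + 190 = 1330

Σ = 1330


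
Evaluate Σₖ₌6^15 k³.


Σₖ₌6^15 k³ = [15·16/2]² − [5·6/2]²
= 14400 − 225 = 14175

Σk³ = 14175


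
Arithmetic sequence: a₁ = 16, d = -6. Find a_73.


aₙ = a₁ + (n-1)d
= 16 + (73-1)×-6
= 16 - 432
= -416

a_73 = -416


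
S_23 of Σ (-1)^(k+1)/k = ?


S = 1 - 1/2 + 1/3 - 1/4 + 1/5 - 1/6 + 1/7 - 1/8 ± ...
= 0.7144
(Full series converges to +ln(2) ≈ +0.6931)

S_23 = 0.7144


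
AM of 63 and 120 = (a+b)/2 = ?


AM = (63 + 120)/2 = 183/2 = 91.5

AM = 91.5


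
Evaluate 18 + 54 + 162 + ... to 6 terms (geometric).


Sₙ = 18×(3^6 - 1)/(3 - 1)
= 18×(729 - 1)/2
= 18×728/2
= 6552

S_6 = 6552


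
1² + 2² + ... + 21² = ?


n = 21
n(n+1)(2n+1)/6 = 21×22×43/6
= 19866/6 = 3311

Σk² = 3311


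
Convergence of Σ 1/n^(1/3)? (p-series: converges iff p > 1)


p-series test: Σ c/n^p converges if p > 1, diverges if p ≤ 1 (constant c > 0 doesn't affect convergence).
p = 1/3
1/3 ≤ 1 → DIVERGES

Diverges (p = 1/3 ≤ 1)


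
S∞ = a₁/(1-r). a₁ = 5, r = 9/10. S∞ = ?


S∞ = a₁/(1-r) = 5/(1 - 9/10)
= 5/(1/10)
= 50

S∞ = 50


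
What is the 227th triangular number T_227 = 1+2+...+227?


n(n+1)/2 = 227×228/2 = 51756/2 = 25878

Σk = 25878


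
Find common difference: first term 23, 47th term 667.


d = (aₙ - a₁)/(n-1)
= (667 - 23)/(47-1)
= 644/46 = 14

d = 14


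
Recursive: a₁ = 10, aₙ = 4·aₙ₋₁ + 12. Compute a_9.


Computing step by step:
a_1 = 10
a_2 = 52
a_3 = 220
a_4 = 892
a_5 = 3580
a_6 = 14332
a_7 = 57340
a_8 = 229372
a_9 = 917500


a_9 = 917500


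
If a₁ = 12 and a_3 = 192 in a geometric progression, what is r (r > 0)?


r^(n-1) = aₙ/a₁
r^2 = 192/12 = 16
r = 16^(1/2)
= ±4; taking r > 0 gives r = 4

r = 4


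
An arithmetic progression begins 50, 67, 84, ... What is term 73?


aₙ = a₁ + (n-1)d
= 50 + (73-1)×17
= 50 + 1224
= 1274

a_73 = 1274


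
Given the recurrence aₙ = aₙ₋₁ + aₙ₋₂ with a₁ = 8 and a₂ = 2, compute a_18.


Computing iteratively: 8, 2, 10, 12, 22, 34, 56, 90, 146, 236, 382, 618, ...
a_18 = 11090

a_18 = 11090


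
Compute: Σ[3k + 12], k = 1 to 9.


Σ(3k+12) = 3·Σk + 12·n
= 3·45 + 12·9
= 135 + 108 = 243

Σ = 243


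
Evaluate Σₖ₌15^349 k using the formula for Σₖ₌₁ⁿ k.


Σₖ₌15^349 k = Σₖ₌₁^349 k − Σₖ₌₁^14 k
= 349·350/2 − 14·15/2
= 61075 − 105 = 60970

Σk = 60970


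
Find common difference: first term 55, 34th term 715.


d = (aₙ - a₁)/(n-1)
= (715 - 55)/(34-1)
= 660/33 = 20

d = 20


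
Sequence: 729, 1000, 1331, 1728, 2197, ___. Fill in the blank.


Pattern: perfect cubes: n³
Terms: 729, 1000, 1331, 1728, 2197
Next term = 2744

Next term = 2744


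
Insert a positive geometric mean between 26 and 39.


GM = √(26×39) = √1014 = 31.8434

GM = 31.8434


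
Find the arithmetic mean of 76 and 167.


AM = (76 + 167)/2 = 243/2 = 121.5

AM = 121.5


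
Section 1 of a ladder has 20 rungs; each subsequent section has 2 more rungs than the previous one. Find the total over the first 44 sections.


aₙ = 20 + (44-1)×2 = 106
Sₙ = n(a₁+aₙ)/2 = 44×(20+106)/2
= 44×126/2 = 2772

S_44 = 2772


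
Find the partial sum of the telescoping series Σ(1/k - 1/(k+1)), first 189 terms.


Telescoping: adjacent terms cancel.
= 1/1 - 1/190
= 1 - 1/190 = 189/190

Sum = 189/190


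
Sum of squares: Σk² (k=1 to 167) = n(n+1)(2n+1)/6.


n = 167
n(n+1)(2n+1)/6 = 167×168×335/6
= 9398760/6 = 1566460

Σk² = 1566460


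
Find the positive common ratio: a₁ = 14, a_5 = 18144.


r^(n-1) = aₙ/a₁
r^4 = 18144/14 = 1296
r = 1296^(1/4)
= ±6; taking r > 0 gives r = 6

r = 6


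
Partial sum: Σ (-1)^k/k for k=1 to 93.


S = -1 + 1/2 - 1/3 + 1/4 - 1/5 + 1/6 - 1/7 + 1/8 ± ...
= -0.6985
(Full series converges to -ln(2) ≈ -0.6931)

S_93 = -0.6985


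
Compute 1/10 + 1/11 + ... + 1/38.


Σₖ₌10^38 1/k = 1/10 + 1/11 + 1/12 + ... + 1/38
= 97070223234499/69388720221600
≈ 1.3989

Sum = 97070223234499/69388720221600 ≈ 1.3989


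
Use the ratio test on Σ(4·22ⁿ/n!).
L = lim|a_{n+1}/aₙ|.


aₙ = 4·22^n/n!
a_{n+1}/aₙ = 22^(n+1)/(n+1)! × n!/22^n  (constant 4 cancels)
= 22/(n+1)
L = lim(n→∞) 22/(n+1) = 0
L < 1 → series CONVERGES

Converges (ratio test: L = 0 < 1)


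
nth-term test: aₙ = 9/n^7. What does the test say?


lim(n→∞) 9/n^7 = 0
lim aₙ = 0 → nth-term test is INCONCLUSIVE
(Need other tests; this is actually a convergent p-series with p=7 > 1)

Inconclusive (lim aₙ = 0; need another test)


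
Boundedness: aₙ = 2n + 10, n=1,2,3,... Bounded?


aₙ = 2n + 10 → as n→∞, aₙ→∞
No finite upper bound exists
The sequence is UNBOUNDED

Unbounded (aₙ → ∞ as n → ∞)


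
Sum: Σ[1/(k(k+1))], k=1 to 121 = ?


1/(k(k+1)) = 1/k - 1/(k+1) (partial fractions)
Telescoping: Σ = 1 - 1/122 = 121/122

Sum = 121/122


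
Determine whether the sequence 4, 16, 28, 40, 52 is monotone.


Differences: 12, 12, 12, 12
All differences > 0 → strictly INCREASING

Monotonically increasing


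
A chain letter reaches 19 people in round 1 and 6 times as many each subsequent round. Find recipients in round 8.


aₙ = a₁·r^(n-1)
= 19×6^7
= 19×279936
= 5318784

a_8 = 5318784


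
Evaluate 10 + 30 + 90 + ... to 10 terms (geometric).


Sₙ = 10×(3^10 - 1)/(3 - 1)
= 10×(59049 - 1)/2
= 10×59048/2
= 295240

S_10 = 295240


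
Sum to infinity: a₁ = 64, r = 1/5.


S∞ = a₁/(1-r) = 64/(1 - 1/5)
= 64/(4/5)
= 80

S∞ = 80


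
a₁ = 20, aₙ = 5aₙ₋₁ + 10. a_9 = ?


Computing step by step:
a_1 = 20
a_2 = 110
a_3 = 560
a_4 = 2810
a_5 = 14060
a_6 = 70310
a_7 = 351560
a_8 = 1757810
a_9 = 8789060


a_9 = 8789060


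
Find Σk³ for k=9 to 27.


Σₖ₌9^27 k³ = [27·28/2]² − [8·9/2]²
= 142884 − 1296 = 141588

Σk³ = 141588


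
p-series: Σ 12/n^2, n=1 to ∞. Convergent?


p-series test: Σ c/n^p converges if p > 1, diverges if p ≤ 1 (constant c > 0 doesn't affect convergence).
p = 2
2 > 1 → CONVERGES

Converges (p = 2 > 1)


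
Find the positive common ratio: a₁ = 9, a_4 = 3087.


r^(n-1) = aₙ/a₁
r^3 = 3087/9 = 343
r = 343^(1/3)
= 7

r = 7


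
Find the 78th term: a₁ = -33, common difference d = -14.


aₙ = a₁ + (n-1)d
= -33 + (78-1)×-14
= -33 - 1078
= -1111

a_78 = -1111


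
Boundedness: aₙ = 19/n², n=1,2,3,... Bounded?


a₁ = 19, a₂ = 19/4, a₃ = 19/9, ...
0 < aₙ ≤ 19 for all n ≥ 1
The sequence IS bounded

Bounded (0 < aₙ ≤ 19)


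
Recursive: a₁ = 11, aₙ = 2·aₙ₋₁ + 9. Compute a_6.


Computing step by step:
a_1 = 11
a_2 = 31
a_3 = 71
a_4 = 151
a_5 = 311
a_6 = 631


a_6 = 631


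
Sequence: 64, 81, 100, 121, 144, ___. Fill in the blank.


Pattern: perfect squares: n²
Terms: 64, 81, 100, 121, 144
Next term = 169

Next term = 169


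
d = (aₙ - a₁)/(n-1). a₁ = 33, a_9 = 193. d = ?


d = (aₙ - a₁)/(n-1)
= (193 - 33)/(9-1)
= 160/8 = 20

d = 20


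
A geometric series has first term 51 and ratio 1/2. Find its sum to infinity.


S∞ = a₁/(1-r) = 51/(1 - 1/2)
= 51/(1/2)
= 102

S∞ = 102


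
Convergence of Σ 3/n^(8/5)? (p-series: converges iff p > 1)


p-series test: Σ c/n^p converges if p > 1, diverges if p ≤ 1 (constant c > 0 doesn't affect convergence).
p = 8/5
8/5 > 1 → CONVERGES

Converges (p = 8/5 > 1)


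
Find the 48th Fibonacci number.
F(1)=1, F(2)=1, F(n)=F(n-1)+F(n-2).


Fibonacci sequence: 1, 1, 2, 3, 5, 8, 13, 21, 34, 55, 89, ...
F(48) = 4807526976

F(48) = 4807526976


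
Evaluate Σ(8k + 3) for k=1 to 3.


Σ(8k+3) = 8·Σk + 3·n
= 8·6 + 3·3
= 48 + 9 = 57

Σ = 57


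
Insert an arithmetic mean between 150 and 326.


AM = (150 + 326)/2 = 476/2 = 238

AM = 238


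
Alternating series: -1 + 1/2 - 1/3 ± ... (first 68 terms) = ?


S = -1 + 1/2 - 1/3 + 1/4 - 1/5 + 1/6 - 1/7 + 1/8 ± ...
= -0.6858
(Full series converges to -ln(2) ≈ -0.6931)

S_68 = -0.6858


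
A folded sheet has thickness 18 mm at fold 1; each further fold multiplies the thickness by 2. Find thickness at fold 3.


aₙ = a₁·r^(n-1)
= 18×2^2
= 18×4
= 72

a_3 = 72


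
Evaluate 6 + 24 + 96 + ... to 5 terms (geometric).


Sₙ = 6×(4^5 - 1)/(4 - 1)
= 6×(1024 - 1)/3
= 6×1023/3
= 2046

S_5 = 2046


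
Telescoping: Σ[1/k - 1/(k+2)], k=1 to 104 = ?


Telescoping with gap 2: two head and two tail terms survive.
= (1 + 1/2) - (1/105 + 1/106)
= 3/2 - 1/105 - 1/106 = 8242/5565

Sum = 8242/5565


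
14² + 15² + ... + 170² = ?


Σₖ₌14^170 k² = Σₖ₌₁^170 k² − Σₖ₌₁^13 k²
= 170·171·341/6 − 13·14·27/6
= 1652145 − 819 = 1651326

Σk² = 1651326


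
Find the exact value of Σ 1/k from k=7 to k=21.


Σₖ₌7^21 1/k = 1/7 + 1/8 + 1/9 + ... + 1/21
= 30918957/25865840
≈ 1.1954

Sum = 30918957/25865840 ≈ 1.1954


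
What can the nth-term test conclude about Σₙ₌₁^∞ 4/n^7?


lim(n→∞) 4/n^7 = 0
lim aₙ = 0 → nth-term test is INCONCLUSIVE
(Need other tests; this is actually a convergent p-series with p=7 > 1)

Inconclusive (lim aₙ = 0; need another test)


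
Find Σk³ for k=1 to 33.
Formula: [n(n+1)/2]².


n(n+1)/2 = 33×34/2 = 561
Σk³ = 561² = 314721

Σk³ = 314721


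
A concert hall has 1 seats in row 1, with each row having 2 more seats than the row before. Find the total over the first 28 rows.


aₙ = 1 + (28-1)×2 = 55
Sₙ = n(a₁+aₙ)/2 = 28×(1+55)/2
= 28×56/2 = 784

S_28 = 784


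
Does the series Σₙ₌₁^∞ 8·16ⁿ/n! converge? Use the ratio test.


aₙ = 8·16^n/n!
a_{n+1}/aₙ = 16^(n+1)/(n+1)! × n!/16^n  (constant 8 cancels)
= 16/(n+1)
L = lim(n→∞) 16/(n+1) = 0
L < 1 → series CONVERGES

Converges (ratio test: L = 0 < 1)


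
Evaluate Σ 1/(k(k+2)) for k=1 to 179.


1/(k(k+2)) = (1/2)·(1/k - 1/(k+2)) (partial fractions)
Telescoping: Σ = (1/2)·(1 + 1/2 - 1/180 - 1/181) = 48509/65160

Sum = 48509/65160


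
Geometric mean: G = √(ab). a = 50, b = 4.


GM = √(50×4) = √200 = 14.1421

GM = 14.1421


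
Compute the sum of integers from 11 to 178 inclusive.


Σₖ₌11^178 k = Σₖ₌₁^178 k − Σₖ₌₁^10 k
= 178·179/2 − 10·11/2
= 15931 − 55 = 15876

Σk = 15876


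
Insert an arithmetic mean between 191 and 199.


AM = (191 + 199)/2 = 390/2 = 195

AM = 195


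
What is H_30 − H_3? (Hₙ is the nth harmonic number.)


Σₖ₌4^30 1/k = 1/4 + 1/5 + 1/6 + ... + 1/30
= 5034685298347/2329089562800
≈ 2.1617

Sum = 5034685298347/2329089562800 ≈ 2.1617


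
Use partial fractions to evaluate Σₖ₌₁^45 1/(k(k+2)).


1/(k(k+2)) = (1/2)·(1/k - 1/(k+2)) (partial fractions)
Telescoping: Σ = (1/2)·(1 + 1/2 - 1/46 - 1/47) = 1575/2162

Sum = 1575/2162


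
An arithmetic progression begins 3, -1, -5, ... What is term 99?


aₙ = a₁ + (n-1)d
= 3 + (99-1)×-4
= 3 - 392
= -389

a_99 = -389


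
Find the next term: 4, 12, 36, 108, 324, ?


Pattern: geometric (r=3)
Terms: 4, 12, 36, 108, 324
Next term = 972

Next term = 972


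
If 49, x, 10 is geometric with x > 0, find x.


GM = √(49×10) = √490 = 22.1359

GM = 22.1359


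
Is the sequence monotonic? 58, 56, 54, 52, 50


Differences: -2, -2, -2, -2
All differences < 0 → strictly DECREASING

Monotonically decreasing


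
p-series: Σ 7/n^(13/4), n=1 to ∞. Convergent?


p-series test: Σ c/n^p converges if p > 1, diverges if p ≤ 1 (constant c > 0 doesn't affect convergence).
p = 13/4
13/4 > 1 → CONVERGES

Converges (p = 13/4 > 1)


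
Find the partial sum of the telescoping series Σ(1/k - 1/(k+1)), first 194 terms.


Telescoping: adjacent terms cancel.
= 1/1 - 1/195
= 1 - 1/195 = 194/195

Sum = 194/195


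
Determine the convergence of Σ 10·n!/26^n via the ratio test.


aₙ = 10·n!/26^n
a_{n+1}/aₙ = (n+1)!/26^(n+1) × 26^n/n!  (constant 10 cancels)
= (n+1)/26
L = lim(n→∞) (n+1)/26 = ∞
L > 1 → series DIVERGES

Diverges (ratio test: L = ∞ > 1)


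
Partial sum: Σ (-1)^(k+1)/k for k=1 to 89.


S = 1 - 1/2 + 1/3 - 1/4 + 1/5 - 1/6 + 1/7 - 1/8 ± ...
= 0.6987
(Full series converges to +ln(2) ≈ +0.6931)

S_89 = 0.6987


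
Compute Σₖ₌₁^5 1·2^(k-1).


Sₙ = 1×(2^5 - 1)/(2 - 1)
= 1×(32 - 1)/1
= 1×31/1
= 31

S_5 = 31


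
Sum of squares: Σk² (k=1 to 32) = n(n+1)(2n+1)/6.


n = 32
n(n+1)(2n+1)/6 = 32×33×65/6
= 68640/6 = 11440

Σk² = 11440


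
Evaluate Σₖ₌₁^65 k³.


n(n+1)/2 = 65×66/2 = 2145
Σk³ = 2145² = 4601025

Σk³ = 4601025


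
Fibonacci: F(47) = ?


Fibonacci sequence: 1, 1, 2, 3, 5, 8, 13, 21, 34, 55, 89, ...
F(47) = 2971215073

F(47) = 2971215073


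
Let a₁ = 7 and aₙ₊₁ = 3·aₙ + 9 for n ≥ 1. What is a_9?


Computing step by step:
a_1 = 7
a_2 = 30
a_3 = 99
a_4 = 306
a_5 = 927
a_6 = 2790
a_7 = 8379
a_8 = 25146
a_9 = 75447


a_9 = 75447


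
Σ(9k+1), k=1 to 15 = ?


Σ(9k+1) = 9·Σk + 1·n
= 9·120 + 1·15
= 1080 + 15 = 1095

Σ = 1095


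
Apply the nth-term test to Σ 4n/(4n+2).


lim(n→∞) 4n/(4n+2) = 4/4 = 1  (divide numerator and denominator by n)
lim aₙ = 1 ≠ 0 → series DIVERGES

Diverges (lim aₙ = 1 ≠ 0)


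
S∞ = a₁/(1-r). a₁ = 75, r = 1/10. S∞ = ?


S∞ = a₁/(1-r) = 75/(1 - 1/10)
= 75/(9/10)
= 250/3

S∞ = 250/3


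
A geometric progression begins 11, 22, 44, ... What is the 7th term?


aₙ = a₁·r^(n-1)
= 11×2^6
= 11×64
= 704

a_7 = 704


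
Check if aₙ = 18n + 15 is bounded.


aₙ = 18n + 15 → as n→∞, aₙ→∞
No finite upper bound exists
The sequence is UNBOUNDED

Unbounded (aₙ → ∞ as n → ∞)


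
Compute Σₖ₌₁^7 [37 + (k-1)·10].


aₙ = 37 + (7-1)×10 = 97
Sₙ = n(a₁+aₙ)/2 = 7×(37+97)/2
= 7×134/2 = 469

S_7 = 469


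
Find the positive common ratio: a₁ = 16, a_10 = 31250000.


r^(n-1) = aₙ/a₁
r^9 = 31250000/16 = 1953125
r = 1953125^(1/9)
= 5

r = 5


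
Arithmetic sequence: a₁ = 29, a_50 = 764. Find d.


d = (aₙ - a₁)/(n-1)
= (764 - 29)/(50-1)
= 735/49 = 15

d = 15


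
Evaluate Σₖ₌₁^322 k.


n(n+1)/2 = 322×323/2 = 104006/2 = 52003

Σk = 52003


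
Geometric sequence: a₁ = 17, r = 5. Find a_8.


aₙ = a₁·r^(n-1)
= 17×5^7
= 17×78125
= 1328125

a_8 = 1328125


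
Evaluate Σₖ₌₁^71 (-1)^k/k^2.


S = -1 + 1/4 - 1/9 + 1/16 - 1/25 + 1/36 - 1/49 + 1/64 ± ...
= -0.8226
(Full series converges to -π²/12 ≈ -0.8225)

S_71 = -0.8226


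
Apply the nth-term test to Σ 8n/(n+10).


lim(n→∞) 8n/(n+10) = 8/1 = 8  (divide numerator and denominator by n)
lim aₙ = 8 ≠ 0 → series DIVERGES

Diverges (lim aₙ = 8 ≠ 0)


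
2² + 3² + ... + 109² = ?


Σₖ₌2^109 k² = Σₖ₌₁^109 k² − Σₖ₌₁^1 k²
= 109·110·219/6 − 1·2·3/6
= 437635 − 1 = 437634

Σk² = 437634


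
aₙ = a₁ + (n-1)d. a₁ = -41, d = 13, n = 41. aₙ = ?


aₙ = a₁ + (n-1)d
= -41 + (41-1)×13
= -41 + 520
= 479

a_41 = 479


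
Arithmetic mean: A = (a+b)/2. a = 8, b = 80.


AM = (8 + 80)/2 = 88/2 = 44

AM = 44


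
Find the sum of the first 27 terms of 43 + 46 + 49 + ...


aₙ = 43 + (27-1)×3 = 121
Sₙ = n(a₁+aₙ)/2 = 27×(43+121)/2
= 27×164/2 = 2214

S_27 = 2214


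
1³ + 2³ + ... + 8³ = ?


n(n+1)/2 = 8×9/2 = 36
Σk³ = 36² = 1296

Σk³ = 1296


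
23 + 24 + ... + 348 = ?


Σₖ₌23^348 k = Σₖ₌₁^348 k − Σₖ₌₁^22 k
= 348·349/2 − 22·23/2
= 60726 − 253 = 60473

Σk = 60473


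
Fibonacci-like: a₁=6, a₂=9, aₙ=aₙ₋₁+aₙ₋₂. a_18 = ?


Computing iteratively: 6, 9, 15, 24, 39, 63, 102, 165, 267, 432, 699, 1131, ...
a_18 = 20295

a_18 = 20295


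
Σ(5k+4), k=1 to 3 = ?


Σ(5k+4) = 5·Σk + 4·n
= 5·6 + 4·3
= 30 + 12 = 42

Σ = 42


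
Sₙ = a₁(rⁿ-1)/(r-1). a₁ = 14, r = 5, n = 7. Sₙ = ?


Sₙ = 14×(5^7 - 1)/(5 - 1)
= 14×(78125 - 1)/4
= 14×78124/4
= 273434

S_7 = 273434


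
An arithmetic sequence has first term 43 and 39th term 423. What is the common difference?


d = (aₙ - a₁)/(n-1)
= (423 - 43)/(39-1)
= 380/38 = 10

d = 10


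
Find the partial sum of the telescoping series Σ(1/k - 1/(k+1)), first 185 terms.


Telescoping: adjacent terms cancel.
= 1/1 - 1/186
= 1 - 1/186 = 185/186

Sum = 185/186


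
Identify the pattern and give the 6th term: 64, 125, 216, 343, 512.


Pattern: perfect cubes: n³
Terms: 64, 125, 216, 343, 512
Next term = 729

Next term = 729


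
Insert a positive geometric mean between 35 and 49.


GM = √(35×49) = √1715 = 41.4126

GM = 41.4126


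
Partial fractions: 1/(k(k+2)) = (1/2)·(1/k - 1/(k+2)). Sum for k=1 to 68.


1/(k(k+2)) = (1/2)·(1/k - 1/(k+2)) (partial fractions)
Telescoping: Σ = (1/2)·(1 + 1/2 - 1/69 - 1/70) = 3553/4830

Sum = 3553/4830


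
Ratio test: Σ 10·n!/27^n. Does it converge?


aₙ = 10·n!/27^n
a_{n+1}/aₙ = (n+1)!/27^(n+1) × 27^n/n!  (constant 10 cancels)
= (n+1)/27
L = lim(n→∞) (n+1)/27 = ∞
L > 1 → series DIVERGES

Diverges (ratio test: L = ∞ > 1)


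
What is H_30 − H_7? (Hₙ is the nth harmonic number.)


Σₖ₌8^30 1/k = 1/8 + 1/9 + 1/10 + ... + 1/30
= 3265686320887/2329089562800
≈ 1.4021

Sum = 3265686320887/2329089562800 ≈ 1.4021


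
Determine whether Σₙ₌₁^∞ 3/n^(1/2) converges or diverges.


p-series test: Σ c/n^p converges if p > 1, diverges if p ≤ 1 (constant c > 0 doesn't affect convergence).
p = 1/2
1/2 ≤ 1 → DIVERGES

Diverges (p = 1/2 ≤ 1)


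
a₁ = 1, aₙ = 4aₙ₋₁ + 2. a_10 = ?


Computing step by step:
a_1 = 1
a_2 = 6
a_3 = 26
a_4 = 106
a_5 = 426
a_6 = 1706
a_7 = 6826
a_8 = 27306
a_9 = 109226
a_10 = 436906


a_10 = 436906


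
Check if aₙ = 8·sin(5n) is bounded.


For all n, -1 ≤ sin(5n) ≤ 1, so -8 ≤ 8·sin(5n) ≤ 8
Lower bound: -8, Upper bound: 8
The sequence IS bounded

Bounded (-8 ≤ aₙ ≤ 8)


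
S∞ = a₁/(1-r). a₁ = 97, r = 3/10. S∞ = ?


S∞ = a₁/(1-r) = 97/(1 - 3/10)
= 97/(7/10)
= 970/7

S∞ = 970/7


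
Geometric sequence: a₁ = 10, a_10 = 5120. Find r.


r^(n-1) = aₙ/a₁
r^9 = 5120/10 = 512
r = 512^(1/9)
= 2

r = 2


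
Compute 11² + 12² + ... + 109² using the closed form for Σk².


Σₖ₌11^109 k² = Σₖ₌₁^109 k² − Σₖ₌₁^10 k²
= 109·110·219/6 − 10·11·21/6
= 437635 − 385 = 437250

Σk² = 437250


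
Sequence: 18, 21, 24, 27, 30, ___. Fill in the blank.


Pattern: arithmetic (d=3)
Terms: 18, 21, 24, 27, 30
Next term = 33

Next term = 33


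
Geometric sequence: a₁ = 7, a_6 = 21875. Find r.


r^(n-1) = aₙ/a₁
r^5 = 21875/7 = 3125
r = 3125^(1/5)
= 5

r = 5


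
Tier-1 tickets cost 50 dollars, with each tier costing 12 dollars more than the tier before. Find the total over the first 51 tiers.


aₙ = 50 + (51-1)×12 = 650
Sₙ = n(a₁+aₙ)/2 = 51×(50+650)/2
= 51×700/2 = 17850

S_51 = 17850


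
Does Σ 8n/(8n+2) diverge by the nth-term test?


lim(n→∞) 8n/(8n+2) = 8/8 = 1  (divide numerator and denominator by n)
lim aₙ = 1 ≠ 0 → series DIVERGES

Diverges (lim aₙ = 1 ≠ 0)


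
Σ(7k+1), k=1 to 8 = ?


Σ(7k+1) = 7·Σk + 1·n
= 7·36 + 1·8
= 252 + 8 = 260

Σ = 260


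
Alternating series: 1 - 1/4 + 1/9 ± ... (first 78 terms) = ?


S = 1 - 1/4 + 1/9 - 1/16 + 1/25 - 1/36 + 1/49 - 1/64 ± ...
= 0.8224
(Full series converges to +π²/12 ≈ +0.8225)

S_78 = 0.8224


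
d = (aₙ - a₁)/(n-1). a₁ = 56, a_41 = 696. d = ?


d = (aₙ - a₁)/(n-1)
= (696 - 56)/(41-1)
= 640/40 = 16

d = 16


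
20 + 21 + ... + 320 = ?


Σₖ₌20^320 k = Σₖ₌₁^320 k − Σₖ₌₁^19 k
= 320·321/2 − 19·20/2
= 51360 − 190 = 51170

Σk = 51170


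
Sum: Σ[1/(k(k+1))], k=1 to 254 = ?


1/(k(k+1)) = 1/k - 1/(k+1) (partial fractions)
Telescoping: Σ = 1 - 1/255 = 254/255

Sum = 254/255


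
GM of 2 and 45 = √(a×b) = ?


GM = √(2×45) = √90 = 9.4868

GM = 9.4868


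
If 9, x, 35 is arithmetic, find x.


AM = (9 + 35)/2 = 44/2 = 22

AM = 22


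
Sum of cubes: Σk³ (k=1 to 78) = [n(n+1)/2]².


n(n+1)/2 = 78×79/2 = 3081
Σk³ = 3081² = 9492561

Σk³ = 9492561


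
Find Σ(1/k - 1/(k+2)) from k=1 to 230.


Telescoping with gap 2: two head and two tail terms survive.
= (1 + 1/2) - (1/231 + 1/232)
= 3/2 - 1/231 - 1/232 = 79925/53592

Sum = 79925/53592


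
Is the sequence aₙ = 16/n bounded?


a₁ = 16, a₂ = 16/2, a₃ = 16/3, ...
0 < aₙ ≤ 16 for all n ≥ 1
Lower bound: 0, Upper bound: 16
The sequence IS bounded

Bounded (0 < aₙ ≤ 16)


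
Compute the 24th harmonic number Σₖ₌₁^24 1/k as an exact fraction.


H_24 = 1/1 + 1/2 + 1/3 + ... + 1/24
= 1347822955/356948592
≈ 3.776

H_24 = 1347822955/356948592 ≈ 3.776


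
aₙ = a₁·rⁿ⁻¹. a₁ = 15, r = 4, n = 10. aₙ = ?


aₙ = a₁·r^(n-1)
= 15×4^9
= 15×262144
= 3932160

a_10 = 3932160


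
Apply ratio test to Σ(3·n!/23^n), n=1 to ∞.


aₙ = 3·n!/23^n
a_{n+1}/aₙ = (n+1)!/23^(n+1) × 23^n/n!  (constant 3 cancels)
= (n+1)/23
L = lim(n→∞) (n+1)/23 = ∞
L > 1 → series DIVERGES

Diverges (ratio test: L = ∞ > 1)


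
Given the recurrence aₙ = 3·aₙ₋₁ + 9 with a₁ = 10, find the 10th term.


Computing step by step:
a_1 = 10
a_2 = 39
a_3 = 126
a_4 = 387
a_5 = 1170
a_6 = 3519
a_7 = 10566
a_8 = 31707
a_9 = 95130
a_10 = 285399


a_10 = 285399


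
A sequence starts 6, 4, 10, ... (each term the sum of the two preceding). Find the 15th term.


Computing iteratively: 6, 4, 10, 14, 24, 38, 62, 100, 162, 262, 424, 686, ...
a_15 = 2906

a_15 = 2906


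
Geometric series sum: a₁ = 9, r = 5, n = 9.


Sₙ = 9×(5^9 - 1)/(5 - 1)
= 9×(1953125 - 1)/4
= 9×1953124/4
= 4394529

S_9 = 4394529


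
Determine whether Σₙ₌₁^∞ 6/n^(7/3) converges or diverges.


p-series test: Σ c/n^p converges if p > 1, diverges if p ≤ 1 (constant c > 0 doesn't affect convergence).
p = 7/3
7/3 > 1 → CONVERGES

Converges (p = 7/3 > 1)


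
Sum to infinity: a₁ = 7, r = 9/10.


S∞ = a₁/(1-r) = 7/(1 - 9/10)
= 7/(1/10)
= 70

S∞ = 70


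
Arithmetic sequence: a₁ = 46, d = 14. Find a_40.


aₙ = a₁ + (n-1)d
= 46 + (40-1)×14
= 46 + 546
= 592

a_40 = 592


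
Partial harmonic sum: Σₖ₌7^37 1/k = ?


Σₖ₌7^37 1/k = 1/7 + 1/8 + 1/9 + ... + 1/37
= 850782285001393/485721041551200
≈ 1.7516

Sum = 850782285001393/485721041551200 ≈ 1.7516


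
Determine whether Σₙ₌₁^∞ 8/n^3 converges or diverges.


p-series test: Σ c/n^p converges if p > 1, diverges if p ≤ 1 (constant c > 0 doesn't affect convergence).
p = 3
3 > 1 → CONVERGES

Converges (p = 3 > 1)


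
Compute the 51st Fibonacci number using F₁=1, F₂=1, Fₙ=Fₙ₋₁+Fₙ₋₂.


Fibonacci sequence: 1, 1, 2, 3, 5, 8, 13, 21, 34, 55, 89, ...
F(51) = 20365011074

F(51) = 20365011074


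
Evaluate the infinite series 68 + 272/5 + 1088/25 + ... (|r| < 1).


S∞ = a₁/(1-r) = 68/(1 - 4/5)
= 68/(1/5)
= 340

S∞ = 340


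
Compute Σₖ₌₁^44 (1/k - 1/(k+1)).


Telescoping: adjacent terms cancel.
= 1/1 - 1/45
= 1 - 1/45 = 44/45

Sum = 44/45


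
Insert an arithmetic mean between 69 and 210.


AM = (69 + 210)/2 = 279/2 = 139.5

AM = 139.5


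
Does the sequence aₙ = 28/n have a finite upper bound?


a₁ = 28, a₂ = 28/2, a₃ = 28/3, ...
0 < aₙ ≤ 28 for all n ≥ 1
Lower bound: 0, Upper bound: 28
The sequence IS bounded

Bounded (0 < aₙ ≤ 28)


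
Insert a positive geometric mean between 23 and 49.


GM = √(23×49) = √1127 = 33.5708

GM = 33.5708


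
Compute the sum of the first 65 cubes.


n(n+1)/2 = 65×66/2 = 2145
Σk³ = 2145² = 4601025

Σk³ = 4601025


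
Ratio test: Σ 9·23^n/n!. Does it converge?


aₙ = 9·23^n/n!
a_{n+1}/aₙ = 23^(n+1)/(n+1)! × n!/23^n  (constant 9 cancels)
= 23/(n+1)
L = lim(n→∞) 23/(n+1) = 0
L < 1 → series CONVERGES

Converges (ratio test: L = 0 < 1)


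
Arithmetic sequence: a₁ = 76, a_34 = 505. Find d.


d = (aₙ - a₁)/(n-1)
= (505 - 76)/(34-1)
= 429/33 = 13

d = 13


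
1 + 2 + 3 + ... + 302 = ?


n(n+1)/2 = 302×303/2 = 91506/2 = 45753

Σk = 45753


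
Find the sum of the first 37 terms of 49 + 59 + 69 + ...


aₙ = 49 + (37-1)×10 = 409
Sₙ = n(a₁+aₙ)/2 = 37×(49+409)/2
= 37×458/2 = 8473

S_37 = 8473


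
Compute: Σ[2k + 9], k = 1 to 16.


Σ(2k+9) = 2·Σk + 9·n
= 2·136 + 9·16
= 272 + 144 = 416

Σ = 416


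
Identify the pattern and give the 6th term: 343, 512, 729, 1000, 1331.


Pattern: perfect cubes: n³
Terms: 343, 512, 729, 1000, 1331
Next term = 1728

Next term = 1728


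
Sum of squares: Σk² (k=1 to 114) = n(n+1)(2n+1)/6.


n = 114
n(n+1)(2n+1)/6 = 114×115×229/6
= 3002190/6 = 500365

Σk² = 500365


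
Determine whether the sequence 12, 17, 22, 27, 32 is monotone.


Differences: 5, 5, 5, 5
All differences > 0 → strictly INCREASING

Monotonically increasing


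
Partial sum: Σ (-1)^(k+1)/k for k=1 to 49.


S = 1 - 1/2 + 1/3 - 1/4 + 1/5 - 1/6 + 1/7 - 1/8 ± ...
= 0.7032
(Full series converges to +ln(2) ≈ +0.6931)

S_49 = 0.7032


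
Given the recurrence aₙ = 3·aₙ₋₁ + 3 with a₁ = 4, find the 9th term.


Computing step by step:
a_1 = 4
a_2 = 15
a_3 = 48
a_4 = 147
a_5 = 444
a_6 = 1335
a_7 = 4008
a_8 = 12027
a_9 = 36084


a_9 = 36084


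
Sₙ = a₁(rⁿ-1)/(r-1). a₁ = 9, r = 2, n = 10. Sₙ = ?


Sₙ = 9×(2^10 - 1)/(2 - 1)
= 9×(1024 - 1)/1
= 9×1023/1
= 9207

S_10 = 9207


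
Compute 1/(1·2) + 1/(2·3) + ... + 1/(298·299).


1/(k(k+1)) = 1/k - 1/(k+1) (partial fractions)
Telescoping: Σ = 1 - 1/299 = 298/299

Sum = 298/299


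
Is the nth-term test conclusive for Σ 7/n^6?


lim(n→∞) 7/n^6 = 0
lim aₙ = 0 → nth-term test is INCONCLUSIVE
(Need other tests; this is actually a convergent p-series with p=6 > 1)

Inconclusive (lim aₙ = 0; need another test)


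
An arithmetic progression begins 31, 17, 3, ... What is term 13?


aₙ = a₁ + (n-1)d
= 31 + (13-1)×-14
= 31 - 168
= -137

a_13 = -137


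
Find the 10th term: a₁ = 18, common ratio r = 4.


aₙ = a₁·r^(n-1)
= 18×4^9
= 18×262144
= 4718592

a_10 = 4718592


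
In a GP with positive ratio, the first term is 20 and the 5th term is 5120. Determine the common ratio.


r^(n-1) = aₙ/a₁
r^4 = 5120/20 = 256
r = 256^(1/4)
= ±4; taking r > 0 gives r = 4

r = 4


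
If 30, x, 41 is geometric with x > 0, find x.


GM = √(30×41) = √1230 = 35.0714

GM = 35.0714


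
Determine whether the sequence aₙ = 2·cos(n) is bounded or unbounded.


For all n, -1 ≤ cos(n) ≤ 1, so -2 ≤ 2·cos(n) ≤ 2
Lower bound: -2, Upper bound: 2
The sequence IS bounded

Bounded (-2 ≤ aₙ ≤ 2)


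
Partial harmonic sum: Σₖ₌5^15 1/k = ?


Σₖ₌5^15 1/k = 1/5 + 1/6 + 1/7 + ... + 1/15
= 445007/360360
≈ 1.2349

Sum = 445007/360360 ≈ 1.2349


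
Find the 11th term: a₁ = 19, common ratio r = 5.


aₙ = a₁·r^(n-1)
= 19×5^10
= 19×9765625
= 185546875

a_11 = 185546875


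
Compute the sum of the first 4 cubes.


n(n+1)/2 = 4×5/2 = 10
Σk³ = 10² = 100

Σk³ = 100


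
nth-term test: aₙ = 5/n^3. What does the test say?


lim(n→∞) 5/n^3 = 0
lim aₙ = 0 → nth-term test is INCONCLUSIVE
(Need other tests; this is actually a convergent p-series with p=3 > 1)

Inconclusive (lim aₙ = 0; need another test)


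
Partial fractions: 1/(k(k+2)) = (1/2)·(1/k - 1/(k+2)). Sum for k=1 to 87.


1/(k(k+2)) = (1/2)·(1/k - 1/(k+2)) (partial fractions)
Telescoping: Σ = (1/2)·(1 + 1/2 - 1/88 - 1/89) = 11571/15664

Sum = 11571/15664


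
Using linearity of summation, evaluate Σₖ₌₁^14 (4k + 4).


Σ(4k+4) = 4·Σk + 4·n
= 4·105 + 4·14
= 420 + 56 = 476

Σ = 476


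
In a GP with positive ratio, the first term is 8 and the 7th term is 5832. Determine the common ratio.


r^(n-1) = aₙ/a₁
r^6 = 5832/8 = 729
r = 729^(1/6)
= ±3; taking r > 0 gives r = 3

r = 3


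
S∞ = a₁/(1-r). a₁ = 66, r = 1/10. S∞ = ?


S∞ = a₁/(1-r) = 66/(1 - 1/10)
= 66/(9/10)
= 220/3

S∞ = 220/3


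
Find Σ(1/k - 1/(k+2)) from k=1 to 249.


Telescoping with gap 2: two head and two tail terms survive.
= (1 + 1/2) - (1/250 + 1/251)
= 3/2 - 1/250 - 1/251 = 46812/31375

Sum = 46812/31375


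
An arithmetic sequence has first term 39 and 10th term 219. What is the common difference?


d = (aₙ - a₁)/(n-1)
= (219 - 39)/(10-1)
= 180/9 = 20

d = 20


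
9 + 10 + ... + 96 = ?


Σₖ₌9^96 k = Σₖ₌₁^96 k − Σₖ₌₁^8 k
= 96·97/2 − 8·9/2
= 4656 − 36 = 4620

Σk = 4620


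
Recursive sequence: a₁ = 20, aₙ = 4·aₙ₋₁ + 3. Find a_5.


Computing step by step:
a_1 = 20
a_2 = 83
a_3 = 335
a_4 = 1343
a_5 = 5375


a_5 = 5375


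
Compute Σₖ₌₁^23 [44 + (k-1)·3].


aₙ = 44 + (23-1)×3 = 110
Sₙ = n(a₁+aₙ)/2 = 23×(44+110)/2
= 23×154/2 = 1771

S_23 = 1771


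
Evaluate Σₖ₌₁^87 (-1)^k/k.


S = -1 + 1/2 - 1/3 + 1/4 - 1/5 + 1/6 - 1/7 + 1/8 ± ...
= -0.6989
(Full series converges to -ln(2) ≈ -0.6931)

S_87 = -0.6989


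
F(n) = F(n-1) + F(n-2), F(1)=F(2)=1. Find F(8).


Fibonacci sequence: 1, 1, 2, 3, 5, 8, 13, 21
F(8) = 21

F(8) = 21


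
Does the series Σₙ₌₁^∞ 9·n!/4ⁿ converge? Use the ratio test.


aₙ = 9·n!/4^n
a_{n+1}/aₙ = (n+1)!/4^(n+1) × 4^n/n!  (constant 9 cancels)
= (n+1)/4
L = lim(n→∞) (n+1)/4 = ∞
L > 1 → series DIVERGES

Diverges (ratio test: L = ∞ > 1)


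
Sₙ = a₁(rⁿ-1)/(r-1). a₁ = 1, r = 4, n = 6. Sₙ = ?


Sₙ = 1×(4^6 - 1)/(4 - 1)
= 1×(4096 - 1)/3
= 1×4095/3
= 1365

S_6 = 1365


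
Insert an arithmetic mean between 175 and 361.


AM = (175 + 361)/2 = 536/2 = 268

AM = 268


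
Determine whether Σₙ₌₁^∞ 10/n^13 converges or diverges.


p-series test: Σ c/n^p converges if p > 1, diverges if p ≤ 1 (constant c > 0 doesn't affect convergence).
p = 13
13 > 1 → CONVERGES

Converges (p = 13 > 1)


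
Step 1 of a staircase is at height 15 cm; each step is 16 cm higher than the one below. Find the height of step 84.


aₙ = a₁ + (n-1)d
= 15 + (84-1)×16
= 15 + 1328
= 1343

a_84 = 1343


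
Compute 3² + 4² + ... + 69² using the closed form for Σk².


Σₖ₌3^69 k² = Σₖ₌₁^69 k² − Σₖ₌₁^2 k²
= 69·70·139/6 − 2·3·5/6
= 111895 − 5 = 111890

Σk² = 111890


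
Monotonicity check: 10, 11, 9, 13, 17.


Differences: 1, -2, 4, 4
Difference at position 1 is +1 (> 0) but position 2 is -2 (< 0) — sequence both rises and falls
→ NOT monotonic

Not monotonic


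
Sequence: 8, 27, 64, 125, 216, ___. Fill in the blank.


Pattern: perfect cubes: n³
Terms: 8, 27, 64, 125, 216
Next term = 343

Next term = 343


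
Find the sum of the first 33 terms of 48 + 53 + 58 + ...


aₙ = 48 + (33-1)×5 = 208
Sₙ = n(a₁+aₙ)/2 = 33×(48+208)/2
= 33×256/2 = 4224

S_33 = 4224


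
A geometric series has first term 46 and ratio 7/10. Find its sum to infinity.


S∞ = a₁/(1-r) = 46/(1 - 7/10)
= 46/(3/10)
= 460/3

S∞ = 460/3


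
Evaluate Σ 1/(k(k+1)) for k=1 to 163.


1/(k(k+1)) = 1/k - 1/(k+1) (partial fractions)
Telescoping: Σ = 1 - 1/164 = 163/164

Sum = 163/164


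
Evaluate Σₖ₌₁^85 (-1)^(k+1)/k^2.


S = 1 - 1/4 + 1/9 - 1/16 + 1/25 - 1/36 + 1/49 - 1/64 ± ...
= 0.8225
(Full series converges to +π²/12 ≈ +0.8225)

S_85 = 0.8225


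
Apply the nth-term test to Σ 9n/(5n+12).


lim(n→∞) 9n/(5n+12) = 9/5 = 9/5  (divide numerator and denominator by n)
lim aₙ = 9/5 ≠ 0 → series DIVERGES

Diverges (lim aₙ = 9/5 ≠ 0)


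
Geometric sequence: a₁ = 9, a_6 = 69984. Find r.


r^(n-1) = aₙ/a₁
r^5 = 69984/9 = 7776
r = 7776^(1/5)
= 6

r = 6


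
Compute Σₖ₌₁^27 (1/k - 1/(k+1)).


Telescoping: adjacent terms cancel.
= 1/1 - 1/28
= 1 - 1/28 = 27/28

Sum = 27/28


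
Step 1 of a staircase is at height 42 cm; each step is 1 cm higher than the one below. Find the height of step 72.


aₙ = a₁ + (n-1)d
= 42 + (72-1)×1
= 42 + 71
= 113

a_72 = 113


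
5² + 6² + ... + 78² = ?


Σₖ₌5^78 k² = Σₖ₌₁^78 k² − Σₖ₌₁^4 k²
= 78·79·157/6 − 4·5·9/6
= 161239 − 30 = 161209

Σk² = 161209


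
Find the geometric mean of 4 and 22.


GM = √(4×22) = √88 = 9.3808

GM = 9.3808


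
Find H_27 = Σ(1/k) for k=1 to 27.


H_27 = 1/1 + 1/2 + 1/3 + ... + 1/27
= 312536252003/80313433200
≈ 3.8915

H_27 = 312536252003/80313433200 ≈ 3.8915


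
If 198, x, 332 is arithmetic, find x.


AM = (198 + 332)/2 = 530/2 = 265

AM = 265


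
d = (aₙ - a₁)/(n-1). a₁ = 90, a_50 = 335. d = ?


d = (aₙ - a₁)/(n-1)
= (335 - 90)/(50-1)
= 245/49 = 5

d = 5


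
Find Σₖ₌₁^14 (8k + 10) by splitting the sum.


Σ(8k+10) = 8·Σk + 10·n
= 8·105 + 10·14
= 840 + 140 = 980

Σ = 980


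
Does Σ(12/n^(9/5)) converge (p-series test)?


p-series test: Σ c/n^p converges if p > 1, diverges if p ≤ 1 (constant c > 0 doesn't affect convergence).
p = 9/5
9/5 > 1 → CONVERGES

Converges (p = 9/5 > 1)


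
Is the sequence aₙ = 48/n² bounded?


a₁ = 48, a₂ = 48/4, a₃ = 48/9, ...
0 < aₙ ≤ 48 for all n ≥ 1
The sequence IS bounded

Bounded (0 < aₙ ≤ 48)


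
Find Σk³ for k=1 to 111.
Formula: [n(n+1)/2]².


n(n+1)/2 = 111×112/2 = 6216
Σk³ = 6216² = 38638656

Σk³ = 38638656


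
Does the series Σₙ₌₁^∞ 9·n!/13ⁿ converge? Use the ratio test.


aₙ = 9·n!/13^n
a_{n+1}/aₙ = (n+1)!/13^(n+1) × 13^n/n!  (constant 9 cancels)
= (n+1)/13
L = lim(n→∞) (n+1)/13 = ∞
L > 1 → series DIVERGES

Diverges (ratio test: L = ∞ > 1)


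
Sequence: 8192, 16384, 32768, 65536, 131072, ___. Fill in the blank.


Pattern: powers of 2: 2ⁿ
Terms: 8192, 16384, 32768, 65536, 131072
Next term = 262144

Next term = 262144


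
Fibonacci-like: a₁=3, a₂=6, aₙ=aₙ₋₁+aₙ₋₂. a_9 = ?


Computing iteratively: 3, 6, 9, 15, 24, 39, 63, 102, 165
a_9 = 165

a_9 = 165


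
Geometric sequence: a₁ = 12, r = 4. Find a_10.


aₙ = a₁·r^(n-1)
= 12×4^9
= 12×262144
= 3145728

a_10 = 3145728


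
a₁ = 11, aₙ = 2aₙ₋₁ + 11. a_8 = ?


Computing step by step:
a_1 = 11
a_2 = 33
a_3 = 77
a_4 = 165
a_5 = 341
a_6 = 693
a_7 = 1397
a_8 = 2805


a_8 = 2805


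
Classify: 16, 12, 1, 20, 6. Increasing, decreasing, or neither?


Differences: -4, -11, 19, -14
Difference at position 3 is +19 (> 0) but position 1 is -4 (< 0) — sequence both rises and falls
→ NOT monotonic

Not monotonic


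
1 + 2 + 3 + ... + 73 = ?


n(n+1)/2 = 73×74/2 = 5402/2 = 2701

Σk = 2701


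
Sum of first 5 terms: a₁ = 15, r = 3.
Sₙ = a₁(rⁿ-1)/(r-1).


Sₙ = 15×(3^5 - 1)/(3 - 1)
= 15×(243 - 1)/2
= 15×242/2
= 1815

S_5 = 1815


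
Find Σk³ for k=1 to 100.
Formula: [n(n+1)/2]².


n(n+1)/2 = 100×101/2 = 5050
Σk³ = 5050² = 25502500

Σk³ = 25502500


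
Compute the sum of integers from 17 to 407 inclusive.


Σₖ₌17^407 k = Σₖ₌₁^407 k − Σₖ₌₁^16 k
= 407·408/2 − 16·17/2
= 83028 − 136 = 82892

Σk = 82892


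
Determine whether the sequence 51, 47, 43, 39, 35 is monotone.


Differences: -4, -4, -4, -4
All differences < 0 → strictly DECREASING

Monotonically decreasing


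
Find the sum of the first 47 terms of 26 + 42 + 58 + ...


aₙ = 26 + (47-1)×16 = 762
Sₙ = n(a₁+aₙ)/2 = 47×(26+762)/2
= 47×788/2 = 18518

S_47 = 18518


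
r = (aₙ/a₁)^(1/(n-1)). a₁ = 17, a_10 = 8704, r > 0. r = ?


r^(n-1) = aₙ/a₁
r^9 = 8704/17 = 512
r = 512^(1/9)
= 2

r = 2


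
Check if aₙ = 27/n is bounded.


a₁ = 27, a₂ = 27/2, a₃ = 27/3, ...
0 < aₙ ≤ 27 for all n ≥ 1
Lower bound: 0, Upper bound: 27
The sequence IS bounded

Bounded (0 < aₙ ≤ 27)


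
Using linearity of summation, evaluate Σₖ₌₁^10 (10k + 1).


Σ(10k+1) = 10·Σk + 1·n
= 10·55 + 1·10
= 550 + 10 = 560

Σ = 560


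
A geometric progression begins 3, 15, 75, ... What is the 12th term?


aₙ = a₁·r^(n-1)
= 3×5^11
= 3×48828125
= 146484375

a_12 = 146484375


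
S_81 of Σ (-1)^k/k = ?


S = -1 + 1/2 - 1/3 + 1/4 - 1/5 + 1/6 - 1/7 + 1/8 ± ...
= -0.6993
(Full series converges to -ln(2) ≈ -0.6931)

S_81 = -0.6993


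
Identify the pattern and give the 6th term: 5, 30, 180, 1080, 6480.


Pattern: geometric (r=6)
Terms: 5, 30, 180, 1080, 6480
Next term = 38880

Next term = 38880


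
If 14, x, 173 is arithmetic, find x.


AM = (14 + 173)/2 = 187/2 = 93.5

AM = 93.5


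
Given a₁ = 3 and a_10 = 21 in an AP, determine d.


d = (aₙ - a₁)/(n-1)
= (21 - 3)/(10-1)
= 18/9 = 2

d = 2


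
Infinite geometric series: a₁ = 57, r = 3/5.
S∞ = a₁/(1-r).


S∞ = a₁/(1-r) = 57/(1 - 3/5)
= 57/(2/5)
= 285/2

S∞ = 285/2


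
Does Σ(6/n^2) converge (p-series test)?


p-series test: Σ c/n^p converges if p > 1, diverges if p ≤ 1 (constant c > 0 doesn't affect convergence).
p = 2
2 > 1 → CONVERGES

Converges (p = 2 > 1)


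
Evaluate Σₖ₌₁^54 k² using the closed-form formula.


n = 54
n(n+1)(2n+1)/6 = 54×55×109/6
= 323730/6 = 53955

Σk² = 53955
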